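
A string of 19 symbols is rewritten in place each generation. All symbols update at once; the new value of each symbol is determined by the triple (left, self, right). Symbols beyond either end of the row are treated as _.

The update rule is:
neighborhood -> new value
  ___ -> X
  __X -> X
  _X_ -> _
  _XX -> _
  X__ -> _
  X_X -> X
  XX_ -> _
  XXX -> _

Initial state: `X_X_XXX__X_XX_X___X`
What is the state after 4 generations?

_X_X____X_X__X__XX_
X_X__XXX_X__X__X___
_X__X___X__X__X__XX
X__X__XX__X__X__X__

X__X__XX__X__X__X__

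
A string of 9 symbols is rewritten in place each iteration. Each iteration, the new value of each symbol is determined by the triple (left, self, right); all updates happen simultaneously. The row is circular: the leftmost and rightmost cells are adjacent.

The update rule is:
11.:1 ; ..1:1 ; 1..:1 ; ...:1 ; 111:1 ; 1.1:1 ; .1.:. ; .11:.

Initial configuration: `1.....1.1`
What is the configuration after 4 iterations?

iteration 1: 111111.1.
iteration 2: .111111.1
iteration 3: 1.111111.
iteration 4: .1.111111

.1.111111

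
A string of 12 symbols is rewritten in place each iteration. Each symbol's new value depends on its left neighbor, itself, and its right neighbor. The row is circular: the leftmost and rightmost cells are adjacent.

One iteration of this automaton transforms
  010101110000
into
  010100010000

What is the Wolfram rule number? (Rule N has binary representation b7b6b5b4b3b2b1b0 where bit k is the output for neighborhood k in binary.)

68

position 6: 111 → 0  (bit 7 = 0)
position 7: 110 → 1  (bit 6 = 1)
position 2: 101 → 0  (bit 5 = 0)
position 8: 100 → 0  (bit 4 = 0)
position 5: 011 → 0  (bit 3 = 0)
position 1: 010 → 1  (bit 2 = 1)
position 0: 001 → 0  (bit 1 = 0)
position 9: 000 → 0  (bit 0 = 0)
bits b7..b0 = 01000100 = 68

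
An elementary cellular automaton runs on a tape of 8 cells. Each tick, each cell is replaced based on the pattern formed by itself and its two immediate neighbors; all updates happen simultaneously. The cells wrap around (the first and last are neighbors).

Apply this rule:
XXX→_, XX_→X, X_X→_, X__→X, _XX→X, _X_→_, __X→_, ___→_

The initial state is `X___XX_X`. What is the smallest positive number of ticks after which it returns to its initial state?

XX__XX_X
_XX_XX_X
_XX_XX__
_XX_XXX_
_XX_X_XX
_XX___XX
_XXX__XX
_X_XX_XX
___XX_XX
X__XX_XX
XX_XX_X_
XX_XX___
XX_XXX__
XX_X_XX_
XX___XX_
XXX__XX_
X_XX_XX_
__XX_XX_
__XX_XXX
X_XX_X_X
X_XX___X
X_XXX__X
X_X_XX_X
X___XX_X

24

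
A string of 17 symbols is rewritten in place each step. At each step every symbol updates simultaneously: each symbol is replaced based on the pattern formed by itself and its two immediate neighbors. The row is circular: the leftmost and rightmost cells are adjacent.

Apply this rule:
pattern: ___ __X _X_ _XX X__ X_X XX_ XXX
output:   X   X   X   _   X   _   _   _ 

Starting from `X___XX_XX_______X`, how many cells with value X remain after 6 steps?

7

step 1: _XXX_____XXXXXXX_
step 2: X___XXXXX_______X
step 3: _XXX_____XXXXXXX_  (repeats step 1; period 2)
step 6: X___XXXXX_______X
count of X: 7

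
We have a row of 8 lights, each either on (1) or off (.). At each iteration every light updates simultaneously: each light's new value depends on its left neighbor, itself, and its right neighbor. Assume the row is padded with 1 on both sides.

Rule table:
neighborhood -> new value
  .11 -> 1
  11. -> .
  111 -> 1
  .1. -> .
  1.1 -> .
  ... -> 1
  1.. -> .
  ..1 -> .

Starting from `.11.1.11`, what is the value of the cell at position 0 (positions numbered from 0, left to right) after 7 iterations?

.

iteration 1: .1....11
iteration 2: ...11.11
iteration 3: .1.1..11
iteration 4: ......11
iteration 5: .1111.11
iteration 6: .111..11
iteration 7: .11...11
position 0 holds .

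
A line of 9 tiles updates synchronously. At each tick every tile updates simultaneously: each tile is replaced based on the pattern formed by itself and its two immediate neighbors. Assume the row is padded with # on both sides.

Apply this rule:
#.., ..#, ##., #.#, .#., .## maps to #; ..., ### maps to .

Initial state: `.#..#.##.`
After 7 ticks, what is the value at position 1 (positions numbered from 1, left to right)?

.

#########
.........
#.......#
##.....##
.##...##.
####.####
...###...
position 1 holds .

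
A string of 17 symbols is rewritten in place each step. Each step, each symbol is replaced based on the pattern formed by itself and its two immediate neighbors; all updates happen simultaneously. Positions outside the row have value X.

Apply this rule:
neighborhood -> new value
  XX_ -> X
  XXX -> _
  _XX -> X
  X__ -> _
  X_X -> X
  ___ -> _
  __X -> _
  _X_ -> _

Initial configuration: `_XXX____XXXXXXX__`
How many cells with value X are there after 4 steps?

1

XX_X____X_____X__
_XX______________
XXX______________
__X______________
count of X: 1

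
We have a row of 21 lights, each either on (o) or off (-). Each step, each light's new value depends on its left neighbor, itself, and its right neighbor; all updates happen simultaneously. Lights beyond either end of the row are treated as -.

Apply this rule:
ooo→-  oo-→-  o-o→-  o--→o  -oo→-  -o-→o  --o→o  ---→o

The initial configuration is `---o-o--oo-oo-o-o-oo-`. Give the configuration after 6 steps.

oooo-ooo------o-o---o
--------ooooooo-ooooo
oooooooo-------------
--------ooooooooooooo
oooooooo-------------  (repeats step 3; period 2)
step 6: --------ooooooooooooo

--------ooooooooooooo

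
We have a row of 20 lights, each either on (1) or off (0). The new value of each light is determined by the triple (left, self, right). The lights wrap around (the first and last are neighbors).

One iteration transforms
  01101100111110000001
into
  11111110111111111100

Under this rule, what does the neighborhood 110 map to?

1

At position 2 the neighborhood is 110; the next row has 1 there.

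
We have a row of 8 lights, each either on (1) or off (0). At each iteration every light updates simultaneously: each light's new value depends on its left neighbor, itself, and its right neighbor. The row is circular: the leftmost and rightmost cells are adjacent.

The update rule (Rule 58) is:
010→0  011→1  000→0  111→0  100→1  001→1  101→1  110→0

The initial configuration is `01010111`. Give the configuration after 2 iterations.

01011011

10101100
01011011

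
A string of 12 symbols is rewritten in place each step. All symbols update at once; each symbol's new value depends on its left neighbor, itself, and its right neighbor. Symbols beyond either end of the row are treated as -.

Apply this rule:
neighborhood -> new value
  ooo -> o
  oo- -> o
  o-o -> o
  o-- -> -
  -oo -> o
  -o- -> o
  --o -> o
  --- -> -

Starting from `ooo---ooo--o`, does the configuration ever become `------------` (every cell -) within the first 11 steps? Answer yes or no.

ooo--oooo-oo
ooo-oooooooo
oooooooooooo
oooooooooooo  (fixed point — unchanged through step 11)
step 11 is oooooooooooo, still not uniform -

no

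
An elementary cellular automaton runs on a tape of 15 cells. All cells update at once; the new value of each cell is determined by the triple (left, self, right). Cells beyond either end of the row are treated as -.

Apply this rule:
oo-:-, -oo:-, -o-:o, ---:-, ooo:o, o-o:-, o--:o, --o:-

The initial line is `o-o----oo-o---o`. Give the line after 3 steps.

step 1: o-oo------oo--o
step 2: o---o-------o-o
step 3: oo--oo------o-o

oo--oo------o-o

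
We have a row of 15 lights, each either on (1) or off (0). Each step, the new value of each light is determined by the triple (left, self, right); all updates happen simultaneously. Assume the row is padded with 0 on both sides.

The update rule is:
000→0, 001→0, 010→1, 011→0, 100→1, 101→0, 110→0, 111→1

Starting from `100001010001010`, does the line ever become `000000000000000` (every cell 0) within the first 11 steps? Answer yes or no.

110001011001011
001001000101000
001101100101100
000000010100010
000000010110011
000000010001000
000000011001100
000000000100010
000000000110011
000000000001000
000000000001100
step 11 is 000000000001100, still not uniform 0

no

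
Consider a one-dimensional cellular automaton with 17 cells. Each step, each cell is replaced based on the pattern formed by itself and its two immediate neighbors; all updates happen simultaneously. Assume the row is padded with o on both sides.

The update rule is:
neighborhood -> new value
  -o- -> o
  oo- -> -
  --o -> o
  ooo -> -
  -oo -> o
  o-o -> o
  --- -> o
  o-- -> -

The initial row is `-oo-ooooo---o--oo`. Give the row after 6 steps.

-ooo--oo--oooo-oo

oo-oo-----ooo-oo-
--oo--ooooo--oo-o
-oo--oo-----oo-oo
oo--oo--ooooo-oo-
---oo--oo----oo-o
-ooo--oo--oooo-oo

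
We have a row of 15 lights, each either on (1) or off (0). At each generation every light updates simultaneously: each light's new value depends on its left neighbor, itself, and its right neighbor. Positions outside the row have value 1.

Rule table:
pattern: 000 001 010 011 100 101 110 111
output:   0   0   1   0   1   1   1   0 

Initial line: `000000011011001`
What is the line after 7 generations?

101101100000000

generation 1: 100000001101100
generation 2: 110000000110110
generation 3: 011000000011011
generation 4: 101100000001100
generation 5: 110110000000110
generation 6: 011011000000011
generation 7: 101101100000000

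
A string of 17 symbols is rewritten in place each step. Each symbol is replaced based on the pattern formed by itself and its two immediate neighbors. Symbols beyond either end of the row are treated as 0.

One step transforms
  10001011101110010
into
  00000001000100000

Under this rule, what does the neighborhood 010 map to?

0

At position 0 the neighborhood is 010; the next row has 0 there.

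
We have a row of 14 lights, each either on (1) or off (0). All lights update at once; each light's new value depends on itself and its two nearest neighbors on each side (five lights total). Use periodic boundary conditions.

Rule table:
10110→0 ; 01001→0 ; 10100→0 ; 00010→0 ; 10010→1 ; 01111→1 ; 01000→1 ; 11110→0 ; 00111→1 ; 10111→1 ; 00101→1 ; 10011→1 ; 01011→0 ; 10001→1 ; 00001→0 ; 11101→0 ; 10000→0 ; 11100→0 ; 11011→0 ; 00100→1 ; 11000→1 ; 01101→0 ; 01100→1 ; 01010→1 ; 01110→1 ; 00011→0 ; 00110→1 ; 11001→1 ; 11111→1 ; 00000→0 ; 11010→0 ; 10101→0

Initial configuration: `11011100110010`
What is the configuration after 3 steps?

11010111100111

00011011111110
00010011111001
11010111100111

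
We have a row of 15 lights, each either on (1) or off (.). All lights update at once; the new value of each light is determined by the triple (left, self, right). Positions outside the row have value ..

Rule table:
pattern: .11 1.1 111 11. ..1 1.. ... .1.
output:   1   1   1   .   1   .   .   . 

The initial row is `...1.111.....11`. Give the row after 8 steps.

step 1: ..1.111.....11.
step 2: .1.111.....11..
step 3: 1.111.....11...
step 4: .111.....11....
step 5: 111.....11.....
step 6: 11.....11......
step 7: 1.....11.......
step 8: .....11........

.....11........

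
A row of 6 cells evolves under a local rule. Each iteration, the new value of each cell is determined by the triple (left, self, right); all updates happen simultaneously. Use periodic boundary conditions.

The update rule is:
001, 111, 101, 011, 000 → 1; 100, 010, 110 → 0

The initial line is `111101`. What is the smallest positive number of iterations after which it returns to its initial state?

111011
110111
101111
011111
111110
111101

6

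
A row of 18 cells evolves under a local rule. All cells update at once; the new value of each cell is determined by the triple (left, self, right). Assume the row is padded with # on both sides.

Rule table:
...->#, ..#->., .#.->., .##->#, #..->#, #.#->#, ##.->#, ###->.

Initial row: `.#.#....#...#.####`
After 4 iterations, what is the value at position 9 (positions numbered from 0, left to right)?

#.#.###..##..##...
##.##.##.###.####.
.#########.###..##
##.......###.##.#.
position 9 holds #

#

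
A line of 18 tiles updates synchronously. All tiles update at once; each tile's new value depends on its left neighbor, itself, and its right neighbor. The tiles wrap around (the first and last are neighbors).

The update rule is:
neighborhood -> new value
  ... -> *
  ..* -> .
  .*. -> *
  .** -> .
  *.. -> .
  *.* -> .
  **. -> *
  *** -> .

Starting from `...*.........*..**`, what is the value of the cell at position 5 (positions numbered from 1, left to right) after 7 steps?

.

step 1: .*.*.*******.*...*
step 2: .*.*.......*.*.*.*
step 3: .*.*.*****.*.*.*.*
step 4: .*.*.....*.*.*.*.*
step 5: .*.*.***.*.*.*.*.*
step 6: .*.*...*.*.*.*.*.*
step 7: .*.*.*.*.*.*.*.*.*
position 5 holds .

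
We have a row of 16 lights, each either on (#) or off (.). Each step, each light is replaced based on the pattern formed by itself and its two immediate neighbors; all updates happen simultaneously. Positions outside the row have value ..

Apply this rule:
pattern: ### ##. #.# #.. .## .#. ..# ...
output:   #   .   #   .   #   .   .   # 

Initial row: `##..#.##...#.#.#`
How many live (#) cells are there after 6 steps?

7

#....##..#..#.#.
..##.#.......#..
#.#.#..#####...#
.#.#...####..#..
..#..#.###.....#
#.....###..###..
count of #: 7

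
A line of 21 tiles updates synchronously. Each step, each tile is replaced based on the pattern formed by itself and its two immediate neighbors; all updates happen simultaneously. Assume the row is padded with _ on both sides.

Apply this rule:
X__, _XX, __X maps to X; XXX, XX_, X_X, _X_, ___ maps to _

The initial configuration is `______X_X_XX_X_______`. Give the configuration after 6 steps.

X_X__X_X_X_X_X_X_X_X_

_____X____X___X______
____X_X__X_X_X_X_____
___X___XX_______X____
__X_X_XX_X_____X_X___
_X____X___X___X___X__
X_X__X_X_X_X_X_X_X_X_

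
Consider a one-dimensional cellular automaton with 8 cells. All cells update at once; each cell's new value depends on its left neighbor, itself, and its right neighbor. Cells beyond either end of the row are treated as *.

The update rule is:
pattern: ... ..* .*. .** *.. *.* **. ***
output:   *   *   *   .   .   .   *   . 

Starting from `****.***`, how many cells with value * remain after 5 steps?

step 1: ...*....
step 2: .***.***
step 3: ...*....  (repeats step 1; period 2)
step 5: ...*....
count of *: 1

1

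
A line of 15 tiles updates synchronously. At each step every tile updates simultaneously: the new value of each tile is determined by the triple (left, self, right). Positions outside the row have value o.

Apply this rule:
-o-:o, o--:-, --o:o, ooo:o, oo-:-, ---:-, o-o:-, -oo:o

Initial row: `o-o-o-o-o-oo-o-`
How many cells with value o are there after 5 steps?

--o-o-o-o-o--o-
-oo-o-o-o-o-oo-
-o--o-o-o-o-o--
-o-oo-o-o-o-o-o
-o-o--o-o-o-o-o
count of o: 7

7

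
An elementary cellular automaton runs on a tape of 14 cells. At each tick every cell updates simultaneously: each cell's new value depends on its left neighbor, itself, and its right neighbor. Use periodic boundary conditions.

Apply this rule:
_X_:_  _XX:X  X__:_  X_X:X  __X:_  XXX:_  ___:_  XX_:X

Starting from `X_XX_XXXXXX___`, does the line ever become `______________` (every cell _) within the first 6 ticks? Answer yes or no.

yes

_XXXXX____X___
_X___X________
______________
all cells are _ at tick 3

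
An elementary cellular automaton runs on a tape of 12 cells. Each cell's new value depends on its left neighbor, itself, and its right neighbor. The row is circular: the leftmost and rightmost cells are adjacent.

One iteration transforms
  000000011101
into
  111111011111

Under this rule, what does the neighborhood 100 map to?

1

At position 0 the neighborhood is 100; the next row has 1 there.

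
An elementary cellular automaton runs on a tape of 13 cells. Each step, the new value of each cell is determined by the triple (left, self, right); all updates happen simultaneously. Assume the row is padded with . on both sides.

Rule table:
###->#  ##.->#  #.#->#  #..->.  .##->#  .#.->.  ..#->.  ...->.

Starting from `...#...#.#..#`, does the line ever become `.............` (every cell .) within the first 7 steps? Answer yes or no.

........#....
.............
all cells are . at step 2

yes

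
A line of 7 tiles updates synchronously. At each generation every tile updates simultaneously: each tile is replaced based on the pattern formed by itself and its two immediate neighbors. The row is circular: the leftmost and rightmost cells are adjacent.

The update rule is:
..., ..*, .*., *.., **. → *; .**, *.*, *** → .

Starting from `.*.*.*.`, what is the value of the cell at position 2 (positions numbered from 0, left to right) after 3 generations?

**.*.**
.*.*...
**.****
position 2 holds .

.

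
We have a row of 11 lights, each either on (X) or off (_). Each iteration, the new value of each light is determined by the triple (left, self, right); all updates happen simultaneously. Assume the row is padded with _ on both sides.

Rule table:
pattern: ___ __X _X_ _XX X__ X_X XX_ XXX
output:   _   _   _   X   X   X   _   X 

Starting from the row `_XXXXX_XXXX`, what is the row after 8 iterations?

__X_X_X_X_X

_XXXX_XXXX_
_XXX_XXXX_X
_XX_XXXX_X_
_X_XXXX_X_X
__XXXX_X_X_
__XXX_X_X_X
__XX_X_X_X_
__X_X_X_X_X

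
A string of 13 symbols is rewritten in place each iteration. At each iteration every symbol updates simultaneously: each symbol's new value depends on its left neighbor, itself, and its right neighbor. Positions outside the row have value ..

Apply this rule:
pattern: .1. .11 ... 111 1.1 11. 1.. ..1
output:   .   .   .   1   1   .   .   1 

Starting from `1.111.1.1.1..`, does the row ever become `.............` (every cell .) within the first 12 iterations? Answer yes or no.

iteration 1: .1.1.1.1.1...
iteration 2: 1.1.1.1.1....
iteration 3: .1.1.1.1.....
iteration 4: 1.1.1.1......
iteration 5: .1.1.1.......
iteration 6: 1.1.1........
iteration 7: .1.1.........
iteration 8: 1.1..........
iteration 9: .1...........
iteration 10: 1............
iteration 11: .............
all cells are . at iteration 11

yes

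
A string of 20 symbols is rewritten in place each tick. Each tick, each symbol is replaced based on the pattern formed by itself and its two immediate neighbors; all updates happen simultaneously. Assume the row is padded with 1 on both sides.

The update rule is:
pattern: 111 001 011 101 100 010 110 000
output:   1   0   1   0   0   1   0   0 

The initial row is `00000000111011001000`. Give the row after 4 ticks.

tick 1: 00000000110010001000
tick 2: 00000000100010001000
tick 3: 00000000100010001000  (fixed point — unchanged through tick 4)

00000000100010001000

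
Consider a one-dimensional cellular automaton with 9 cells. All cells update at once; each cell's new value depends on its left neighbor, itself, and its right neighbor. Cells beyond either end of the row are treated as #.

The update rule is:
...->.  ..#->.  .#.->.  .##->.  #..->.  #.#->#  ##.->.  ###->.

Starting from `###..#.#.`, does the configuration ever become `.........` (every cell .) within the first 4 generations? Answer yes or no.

yes

......#.#
.......#.
........#
.........
all cells are . at generation 4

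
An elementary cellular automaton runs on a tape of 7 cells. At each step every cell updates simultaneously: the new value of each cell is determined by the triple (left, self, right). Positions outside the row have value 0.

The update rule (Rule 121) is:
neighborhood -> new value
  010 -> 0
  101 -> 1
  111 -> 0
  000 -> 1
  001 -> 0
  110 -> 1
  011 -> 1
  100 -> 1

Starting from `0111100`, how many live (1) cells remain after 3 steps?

3

0100111
0010101
1001010
count of 1: 3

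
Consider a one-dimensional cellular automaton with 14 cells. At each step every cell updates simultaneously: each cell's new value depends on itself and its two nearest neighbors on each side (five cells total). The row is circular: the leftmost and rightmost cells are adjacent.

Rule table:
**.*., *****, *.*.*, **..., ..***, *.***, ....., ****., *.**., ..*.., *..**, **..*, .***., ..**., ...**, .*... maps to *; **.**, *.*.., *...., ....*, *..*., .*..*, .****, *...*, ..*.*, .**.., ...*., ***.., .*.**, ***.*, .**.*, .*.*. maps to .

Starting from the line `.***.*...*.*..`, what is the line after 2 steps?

**.**..*.*....

step 1: ***.*.*.....*.
step 2: **.**..*.*....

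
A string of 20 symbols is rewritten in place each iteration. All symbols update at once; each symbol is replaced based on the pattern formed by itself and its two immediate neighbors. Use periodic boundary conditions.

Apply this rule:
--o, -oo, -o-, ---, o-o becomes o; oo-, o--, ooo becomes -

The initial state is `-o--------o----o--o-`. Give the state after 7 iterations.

oo-oooooooo-oooo-oo-
o-oo-------oo---oo-o
-oo--ooooooo--ooo-oo
oo--oo-------oo--oo-
o--oo--ooooooo--oo-o
--oo--oo-------oo-oo
-oo--oo--ooooooo-oo-

-oo--oo--ooooooo-oo-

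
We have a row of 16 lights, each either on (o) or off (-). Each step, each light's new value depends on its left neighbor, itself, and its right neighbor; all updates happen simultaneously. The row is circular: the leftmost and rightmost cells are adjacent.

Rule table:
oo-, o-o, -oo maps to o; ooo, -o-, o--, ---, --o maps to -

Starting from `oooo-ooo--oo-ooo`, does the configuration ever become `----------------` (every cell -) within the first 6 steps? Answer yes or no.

---ooo-o--oooo--
---o-oo---o--o--
----ooo---------
----o-o---------
-----o----------
----------------
all cells are - at step 6

yes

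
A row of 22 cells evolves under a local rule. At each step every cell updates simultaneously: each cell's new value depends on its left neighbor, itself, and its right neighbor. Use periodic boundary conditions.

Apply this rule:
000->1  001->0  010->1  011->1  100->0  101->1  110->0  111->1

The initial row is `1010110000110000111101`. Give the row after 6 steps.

step 1: 0111100110100110111011
step 2: 1111000101100101110110
step 3: 1110010111000111101101
step 4: 1100011110010111011011
step 5: 1001011100011110110111
step 6: 0001111001011101101111

0001111001011101101111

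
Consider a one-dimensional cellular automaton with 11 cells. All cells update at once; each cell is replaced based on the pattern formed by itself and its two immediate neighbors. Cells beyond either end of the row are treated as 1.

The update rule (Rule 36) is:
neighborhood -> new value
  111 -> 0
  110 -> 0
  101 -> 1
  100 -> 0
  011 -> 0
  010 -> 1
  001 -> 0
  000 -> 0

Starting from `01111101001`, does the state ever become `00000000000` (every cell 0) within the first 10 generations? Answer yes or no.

yes

generation 1: 10000011000
generation 2: 00000000000
all cells are 0 at generation 2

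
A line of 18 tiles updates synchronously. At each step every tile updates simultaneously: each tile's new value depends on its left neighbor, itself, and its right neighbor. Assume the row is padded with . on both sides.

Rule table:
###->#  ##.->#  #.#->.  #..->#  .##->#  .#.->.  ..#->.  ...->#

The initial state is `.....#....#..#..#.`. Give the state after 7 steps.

#####.#########.##

####..###..#..#..#
#####.####..#..#..
#####.#####..#..##
#####.######..#.##
#####.#######...##
#####.#########.##
#####.#########.##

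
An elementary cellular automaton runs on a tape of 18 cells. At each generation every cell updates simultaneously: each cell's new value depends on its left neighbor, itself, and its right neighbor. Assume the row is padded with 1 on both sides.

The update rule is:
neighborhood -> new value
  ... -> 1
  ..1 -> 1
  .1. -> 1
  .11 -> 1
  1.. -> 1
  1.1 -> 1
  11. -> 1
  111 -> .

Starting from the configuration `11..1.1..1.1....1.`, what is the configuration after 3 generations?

.11111111111111111

.11111111111111111
11................
.11111111111111111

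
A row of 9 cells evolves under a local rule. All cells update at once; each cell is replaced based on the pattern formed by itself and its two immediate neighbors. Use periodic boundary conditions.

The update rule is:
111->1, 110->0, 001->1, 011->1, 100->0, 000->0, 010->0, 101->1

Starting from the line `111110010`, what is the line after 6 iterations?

iteration 1: 111100101
iteration 2: 111001011
iteration 3: 110010111
iteration 4: 100101111
iteration 5: 001011111
iteration 6: 010111110

010111110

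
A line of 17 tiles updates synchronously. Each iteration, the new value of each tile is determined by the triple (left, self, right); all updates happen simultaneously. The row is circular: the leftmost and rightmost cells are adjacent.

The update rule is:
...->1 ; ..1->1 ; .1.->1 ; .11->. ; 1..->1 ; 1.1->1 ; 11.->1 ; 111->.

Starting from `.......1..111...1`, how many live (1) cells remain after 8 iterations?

iteration 1: 1111111111..11111
iteration 2: .........111.....
iteration 3: 111111111..111111
iteration 4: ........111......
iteration 5: 11111111..1111111
iteration 6: .......111.......
iteration 7: 1111111..11111111
iteration 8: ......111........
count of 1: 3

3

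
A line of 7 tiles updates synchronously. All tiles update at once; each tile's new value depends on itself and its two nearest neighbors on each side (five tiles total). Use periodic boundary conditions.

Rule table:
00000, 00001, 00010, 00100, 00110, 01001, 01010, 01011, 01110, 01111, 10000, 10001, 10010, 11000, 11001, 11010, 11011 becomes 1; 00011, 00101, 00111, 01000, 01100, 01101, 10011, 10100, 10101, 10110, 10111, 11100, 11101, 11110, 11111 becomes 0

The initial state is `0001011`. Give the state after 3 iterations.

1010101

1110100
0101010
1010101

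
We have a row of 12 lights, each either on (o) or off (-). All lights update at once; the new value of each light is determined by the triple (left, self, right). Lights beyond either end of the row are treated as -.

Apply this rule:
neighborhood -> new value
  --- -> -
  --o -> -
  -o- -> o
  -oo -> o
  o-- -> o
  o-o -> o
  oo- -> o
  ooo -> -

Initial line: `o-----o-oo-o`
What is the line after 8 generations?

o-ooo-oo---o

generation 1: oo----oooooo
generation 2: ooo---o----o
generation 3: o-oo--oo---o
generation 4: ooooo-ooo--o
generation 5: o---ooo-oo-o
generation 6: oo--o-oooooo
generation 7: ooo-ooo----o
generation 8: o-ooo-oo---o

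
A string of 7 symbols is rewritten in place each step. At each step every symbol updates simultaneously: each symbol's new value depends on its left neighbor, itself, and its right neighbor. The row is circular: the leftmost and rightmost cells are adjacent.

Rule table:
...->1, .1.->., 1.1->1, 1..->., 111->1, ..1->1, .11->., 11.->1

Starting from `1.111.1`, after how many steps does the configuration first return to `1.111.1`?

11.111.
.11.111
1.11.11
11.11.1
111.11.
.111.11
1.111.1

7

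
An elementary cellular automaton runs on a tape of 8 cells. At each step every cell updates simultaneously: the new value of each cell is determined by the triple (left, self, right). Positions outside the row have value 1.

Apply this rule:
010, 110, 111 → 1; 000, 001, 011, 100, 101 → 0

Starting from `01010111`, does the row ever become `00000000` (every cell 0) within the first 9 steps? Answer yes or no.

01010011
01010001
01010000
01010000  (fixed point — unchanged through step 9)
step 9 is 01010000, still not uniform 0

no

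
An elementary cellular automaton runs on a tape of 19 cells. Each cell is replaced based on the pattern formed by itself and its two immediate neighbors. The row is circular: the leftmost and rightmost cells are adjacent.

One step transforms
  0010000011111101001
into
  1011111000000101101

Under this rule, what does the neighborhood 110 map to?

At position 13 the neighborhood is 110; the next row has 1 there.

1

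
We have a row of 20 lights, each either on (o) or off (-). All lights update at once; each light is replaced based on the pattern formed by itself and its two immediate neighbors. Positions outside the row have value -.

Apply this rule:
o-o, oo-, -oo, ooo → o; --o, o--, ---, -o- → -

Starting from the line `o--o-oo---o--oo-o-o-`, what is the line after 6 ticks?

----ooo------oooo---

----ooo------ooo-o--
----ooo------oooo---
----ooo------oooo---  (fixed point — unchanged through tick 6)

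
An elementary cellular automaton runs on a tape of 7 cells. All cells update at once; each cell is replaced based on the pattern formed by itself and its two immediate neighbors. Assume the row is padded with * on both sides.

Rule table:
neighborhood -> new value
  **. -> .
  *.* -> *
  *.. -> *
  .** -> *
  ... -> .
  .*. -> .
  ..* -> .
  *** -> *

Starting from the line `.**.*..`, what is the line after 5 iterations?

.*.****

**.*.*.
*.*.*.*
.*.*.**
*.*.***
.*.****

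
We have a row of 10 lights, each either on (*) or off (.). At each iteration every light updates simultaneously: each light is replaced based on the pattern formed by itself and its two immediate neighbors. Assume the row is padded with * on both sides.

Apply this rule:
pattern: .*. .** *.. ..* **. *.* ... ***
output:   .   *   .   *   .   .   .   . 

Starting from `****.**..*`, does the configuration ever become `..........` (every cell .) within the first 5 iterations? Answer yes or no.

no

.....*..**
....*..**.
...*..**..
..*..**..*
.*..**..**
iteration 5 is .*..**..**, still not uniform .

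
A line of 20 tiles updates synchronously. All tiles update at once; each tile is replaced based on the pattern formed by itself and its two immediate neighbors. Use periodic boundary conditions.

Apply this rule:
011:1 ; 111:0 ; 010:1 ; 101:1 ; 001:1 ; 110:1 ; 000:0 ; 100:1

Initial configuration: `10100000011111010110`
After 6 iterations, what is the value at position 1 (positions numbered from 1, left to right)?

1

11110000110001111111
00011001111011000000
00111111001111100000
01100001111000110000
11110011001101111000
10011111111111001101
position 1 holds 1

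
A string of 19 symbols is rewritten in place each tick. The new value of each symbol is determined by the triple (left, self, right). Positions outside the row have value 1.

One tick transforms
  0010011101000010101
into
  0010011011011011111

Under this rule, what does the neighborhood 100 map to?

At position 0 the neighborhood is 100; the next row has 0 there.

0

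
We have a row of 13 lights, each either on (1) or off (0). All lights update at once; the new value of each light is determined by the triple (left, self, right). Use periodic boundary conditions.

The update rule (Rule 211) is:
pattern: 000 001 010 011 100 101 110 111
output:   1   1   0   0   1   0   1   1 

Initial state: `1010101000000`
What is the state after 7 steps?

step 1: 0000000111111
step 2: 1111111011111
step 3: 1111111001111
step 4: 1111111110111
step 5: 1111111110011
step 6: 1111111111101
step 7: 1111111111100

1111111111100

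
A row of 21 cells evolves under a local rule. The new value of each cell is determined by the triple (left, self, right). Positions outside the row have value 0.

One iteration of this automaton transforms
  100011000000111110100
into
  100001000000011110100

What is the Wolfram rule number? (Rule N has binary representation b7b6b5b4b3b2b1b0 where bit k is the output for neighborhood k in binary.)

position 13: 111 → 1  (bit 7 = 1)
position 5: 110 → 1  (bit 6 = 1)
position 17: 101 → 0  (bit 5 = 0)
position 1: 100 → 0  (bit 4 = 0)
position 4: 011 → 0  (bit 3 = 0)
position 0: 010 → 1  (bit 2 = 1)
position 3: 001 → 0  (bit 1 = 0)
position 2: 000 → 0  (bit 0 = 0)
bits b7..b0 = 11000100 = 196

196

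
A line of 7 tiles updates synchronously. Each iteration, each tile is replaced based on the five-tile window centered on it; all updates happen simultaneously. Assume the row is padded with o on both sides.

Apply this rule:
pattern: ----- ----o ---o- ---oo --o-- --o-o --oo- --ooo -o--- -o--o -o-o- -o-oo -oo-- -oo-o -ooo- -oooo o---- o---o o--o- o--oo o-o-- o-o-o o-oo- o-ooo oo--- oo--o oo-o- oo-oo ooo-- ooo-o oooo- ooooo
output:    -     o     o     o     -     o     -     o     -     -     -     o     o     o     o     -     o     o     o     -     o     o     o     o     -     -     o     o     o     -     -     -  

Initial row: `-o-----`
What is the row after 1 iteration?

oo-o-oo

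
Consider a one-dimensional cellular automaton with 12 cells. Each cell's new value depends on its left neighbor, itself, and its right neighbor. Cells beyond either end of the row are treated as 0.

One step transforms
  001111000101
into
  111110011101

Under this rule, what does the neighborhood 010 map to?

1

At position 9 the neighborhood is 010; the next row has 1 there.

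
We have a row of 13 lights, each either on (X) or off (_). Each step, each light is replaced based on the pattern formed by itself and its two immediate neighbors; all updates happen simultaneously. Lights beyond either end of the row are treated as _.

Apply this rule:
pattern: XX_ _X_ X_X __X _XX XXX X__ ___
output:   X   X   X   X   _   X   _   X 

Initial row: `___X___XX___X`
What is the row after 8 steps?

XXXX_XX_X_XXX
_XXXX_XXXX_XX
X_XXXX_XXXX_X
XX_XXXX_XXXXX
_XX_XXXX_XXXX
X_XX_XXXX_XXX
XX_XX_XXXX_XX
_XX_XX_XXXX_X

_XX_XX_XXXX_X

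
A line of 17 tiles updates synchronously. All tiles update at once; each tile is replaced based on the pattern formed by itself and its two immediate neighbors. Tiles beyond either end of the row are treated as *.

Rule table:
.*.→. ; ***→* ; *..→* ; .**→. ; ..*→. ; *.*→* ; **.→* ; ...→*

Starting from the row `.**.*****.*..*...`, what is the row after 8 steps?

********.**.*****

step 1: *.**.*****.*..**.
step 2: **.**.*****.*..**
step 3: ***.**.*****.*..*
step 4: ****.**.*****.*..
step 5: *****.**.*****.*.
step 6: ******.**.*****.*
step 7: *******.**.*****.
step 8: ********.**.*****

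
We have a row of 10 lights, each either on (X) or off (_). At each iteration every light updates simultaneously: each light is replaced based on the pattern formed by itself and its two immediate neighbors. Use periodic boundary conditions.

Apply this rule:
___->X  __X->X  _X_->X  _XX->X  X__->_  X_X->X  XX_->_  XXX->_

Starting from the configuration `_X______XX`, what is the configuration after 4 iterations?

iteration 1: XX_XXXXXX_
iteration 2: X_XX_____X
iteration 3: _XX__XXXXX
iteration 4: XX__XX____

XX__XX____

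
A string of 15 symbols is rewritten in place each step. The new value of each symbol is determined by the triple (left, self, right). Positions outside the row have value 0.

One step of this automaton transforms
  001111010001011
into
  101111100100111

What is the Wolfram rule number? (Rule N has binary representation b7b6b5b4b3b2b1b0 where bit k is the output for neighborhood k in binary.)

position 3: 111 → 1  (bit 7 = 1)
position 5: 110 → 1  (bit 6 = 1)
position 6: 101 → 1  (bit 5 = 1)
position 8: 100 → 0  (bit 4 = 0)
position 2: 011 → 1  (bit 3 = 1)
position 7: 010 → 0  (bit 2 = 0)
position 1: 001 → 0  (bit 1 = 0)
position 0: 000 → 1  (bit 0 = 1)
bits b7..b0 = 11101001 = 233

233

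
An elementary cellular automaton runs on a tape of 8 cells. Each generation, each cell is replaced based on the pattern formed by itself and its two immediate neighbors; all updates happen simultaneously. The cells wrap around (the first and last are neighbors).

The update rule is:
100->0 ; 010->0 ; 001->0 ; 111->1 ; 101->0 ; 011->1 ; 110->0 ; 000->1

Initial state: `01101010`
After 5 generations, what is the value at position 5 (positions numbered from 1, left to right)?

1

01000000
00011111
01011110
00011100
11011001
position 5 holds 1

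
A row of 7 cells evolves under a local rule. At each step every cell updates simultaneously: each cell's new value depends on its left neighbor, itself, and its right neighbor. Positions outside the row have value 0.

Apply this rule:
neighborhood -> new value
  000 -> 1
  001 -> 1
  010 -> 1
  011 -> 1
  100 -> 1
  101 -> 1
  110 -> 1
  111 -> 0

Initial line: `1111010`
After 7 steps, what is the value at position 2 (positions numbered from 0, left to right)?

1001111
1111001
1001111  (repeats step 1; period 2)
step 7: 1001111
position 2 holds 0

0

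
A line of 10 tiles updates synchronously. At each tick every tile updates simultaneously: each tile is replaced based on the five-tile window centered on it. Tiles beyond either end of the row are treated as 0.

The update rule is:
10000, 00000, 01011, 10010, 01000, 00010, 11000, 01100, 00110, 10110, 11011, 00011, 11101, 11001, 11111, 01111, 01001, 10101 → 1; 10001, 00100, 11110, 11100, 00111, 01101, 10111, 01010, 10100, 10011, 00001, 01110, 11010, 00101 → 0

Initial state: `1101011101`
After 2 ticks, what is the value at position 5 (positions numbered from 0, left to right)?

1

tick 1: 1001100100
tick 2: 0101111011
position 5 holds 1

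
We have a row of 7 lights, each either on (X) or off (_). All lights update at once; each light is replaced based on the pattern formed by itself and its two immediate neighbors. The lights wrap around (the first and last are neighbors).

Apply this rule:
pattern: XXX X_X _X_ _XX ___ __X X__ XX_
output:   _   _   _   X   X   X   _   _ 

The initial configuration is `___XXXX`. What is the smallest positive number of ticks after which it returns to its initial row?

_XXX___
XX___XX
___XXX_
XXXX___
X____XX
__XXXX_
XXX____
X___XXX
__XXX__
XXX___X
____XXX
_XXXX__
XX____X
___XXXX

14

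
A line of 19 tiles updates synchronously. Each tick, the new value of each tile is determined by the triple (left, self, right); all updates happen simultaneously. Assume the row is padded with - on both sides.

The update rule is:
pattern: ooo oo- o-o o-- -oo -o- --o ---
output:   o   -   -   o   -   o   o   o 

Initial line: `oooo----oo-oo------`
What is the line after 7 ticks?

o--oo-oo-oooo-oo--o

-oo-oooo-----oooooo
o----oo-ooooo-oooo-
ooooo----ooo---oo-o
-ooo-oooo-o-ooo---o
o-o---oo--o--o-oooo
o-oooo--oooooo--oo-
o--oo-oo-oooo-oo--o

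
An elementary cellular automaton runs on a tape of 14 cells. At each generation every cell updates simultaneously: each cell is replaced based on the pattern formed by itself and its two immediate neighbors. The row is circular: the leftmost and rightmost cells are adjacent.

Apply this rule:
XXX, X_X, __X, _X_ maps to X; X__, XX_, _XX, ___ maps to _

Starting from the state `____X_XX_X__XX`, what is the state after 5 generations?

XX__XX_X_____X

___XXX__XX_X__
__X_X__X__XX__
_XXXX_XX_X____
X_XX_X__XX____
XX__XX_X_____X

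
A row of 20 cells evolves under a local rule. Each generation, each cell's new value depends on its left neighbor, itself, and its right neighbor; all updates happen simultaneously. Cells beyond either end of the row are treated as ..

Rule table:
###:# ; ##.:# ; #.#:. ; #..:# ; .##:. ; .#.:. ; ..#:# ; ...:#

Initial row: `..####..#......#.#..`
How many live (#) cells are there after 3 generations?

15

##.#####.######...##
.#..####..########.#
#.##.#####.#######..
count of #: 15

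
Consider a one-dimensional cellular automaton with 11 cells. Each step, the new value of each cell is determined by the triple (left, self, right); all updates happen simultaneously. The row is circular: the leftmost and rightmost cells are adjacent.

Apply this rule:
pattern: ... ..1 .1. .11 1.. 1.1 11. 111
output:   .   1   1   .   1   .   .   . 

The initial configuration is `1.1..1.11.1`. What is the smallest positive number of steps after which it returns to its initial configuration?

..1111.....
.1....1....
111..111...
...11...1.1
1.1..1.11.1

5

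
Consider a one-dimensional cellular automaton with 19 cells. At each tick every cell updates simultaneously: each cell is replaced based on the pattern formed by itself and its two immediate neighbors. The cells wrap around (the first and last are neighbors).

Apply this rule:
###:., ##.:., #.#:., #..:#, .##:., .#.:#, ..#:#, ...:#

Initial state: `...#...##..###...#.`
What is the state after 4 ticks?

tick 1: #######..##...#####
tick 2: .......##..###.....
tick 3: #######..##...#####  (repeats tick 1; period 2)
tick 4: .......##..###.....

.......##..###.....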